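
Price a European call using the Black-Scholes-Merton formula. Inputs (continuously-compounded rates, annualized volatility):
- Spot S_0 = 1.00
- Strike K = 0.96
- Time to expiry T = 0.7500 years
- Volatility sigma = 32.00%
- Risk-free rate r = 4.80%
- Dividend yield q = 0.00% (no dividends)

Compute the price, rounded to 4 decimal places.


Answer: Price = 0.1471

Derivation:
d1 = (ln(S/K) + (r - q + 0.5*sigma^2) * T) / (sigma * sqrt(T)) = 0.41577156
d2 = d1 - sigma * sqrt(T) = 0.13864343
exp(-rT) = 0.96464029; exp(-qT) = 1.00000000
C = S_0 * exp(-qT) * N(d1) - K * exp(-rT) * N(d2)
N(d1) = 0.66121141; N(d2) = 0.55513404
C = 1.0000 * 1.00000000 * 0.66121141 - 0.9600 * 0.96464029 * 0.55513404 = 0.1471


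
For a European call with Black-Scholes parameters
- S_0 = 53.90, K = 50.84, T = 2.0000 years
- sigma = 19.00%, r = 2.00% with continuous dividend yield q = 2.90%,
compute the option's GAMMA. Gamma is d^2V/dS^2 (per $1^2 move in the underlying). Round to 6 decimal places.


d1 = 0.2848785533; d2 = 0.0161779764
phi(d1) = 0.3830780869; exp(-qT) = 0.9436499474; exp(-rT) = 0.9607894392
Gamma = exp(-qT) * phi(d1) / (S * sigma * sqrt(T)) = 0.9436499474 * 0.3830780869 / (53.9000 * 0.1900 * 1.4142135624) = 0.024960

Answer: Gamma = 0.024960


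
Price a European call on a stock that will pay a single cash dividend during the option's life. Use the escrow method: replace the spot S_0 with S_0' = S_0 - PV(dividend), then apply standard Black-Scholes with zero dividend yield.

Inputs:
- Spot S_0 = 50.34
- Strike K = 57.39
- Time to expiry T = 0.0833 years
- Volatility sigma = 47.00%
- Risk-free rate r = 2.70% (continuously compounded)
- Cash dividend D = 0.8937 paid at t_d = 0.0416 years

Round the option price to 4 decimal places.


PV(D) = D * exp(-r * t_d) = 0.8937 * 0.99887743 = 0.89269676
S_0' = S_0 - PV(D) = 50.3400 - 0.89269676 = 49.44730324
d1 = (ln(S_0'/K) + (r + sigma^2/2)*T) / (sigma*sqrt(T)) = -1.01373231
d2 = d1 - sigma*sqrt(T) = -1.14938249
exp(-rT) = 0.99775343
N(d1) = 0.15535525; N(d2) = 0.12519915
C = S_0' * N(d1) - K * exp(-rT) * N(d2) = 49.44730324 * 0.15535525 - 57.3900 * 0.99775343 * 0.12519915 = 0.5129

Answer: Price = 0.5129


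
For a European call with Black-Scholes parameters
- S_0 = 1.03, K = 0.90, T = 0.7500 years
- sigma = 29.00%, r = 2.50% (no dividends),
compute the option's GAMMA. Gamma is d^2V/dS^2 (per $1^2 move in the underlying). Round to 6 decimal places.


d1 = 0.7374428012; d2 = 0.4862954341
phi(d1) = 0.3039629452; exp(-qT) = 1.0000000000; exp(-rT) = 0.9814246877
Gamma = exp(-qT) * phi(d1) / (S * sigma * sqrt(T)) = 1.0000000000 * 0.3039629452 / (1.0300 * 0.2900 * 0.8660254038) = 1.175046

Answer: Gamma = 1.175046


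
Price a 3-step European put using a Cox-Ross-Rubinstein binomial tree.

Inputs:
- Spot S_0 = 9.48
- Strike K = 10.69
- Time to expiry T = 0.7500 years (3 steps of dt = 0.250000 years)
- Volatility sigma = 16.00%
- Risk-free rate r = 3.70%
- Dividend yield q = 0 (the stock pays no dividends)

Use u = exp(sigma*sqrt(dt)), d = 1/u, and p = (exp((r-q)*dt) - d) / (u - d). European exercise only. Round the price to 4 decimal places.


dt = T/N = 0.250000
u = exp(sigma*sqrt(dt)) = 1.083287; d = 1/u = 0.923116
p = (exp((r-q)*dt) - d) / (u - d) = 0.538029
Discount per step: exp(-r*dt) = 0.990793
Stock lattice S(k, i) with i counting down-moves:
  k=0: S(0,0) = 9.4800
  k=1: S(1,0) = 10.2696; S(1,1) = 8.7511
  k=2: S(2,0) = 11.1249; S(2,1) = 9.4800; S(2,2) = 8.0783
  k=3: S(3,0) = 12.0514; S(3,1) = 10.2696; S(3,2) = 8.7511; S(3,3) = 7.4572
Terminal payoffs V(N, i) = max(K - S_T, 0):
  V(3,0) = 0.000000; V(3,1) = 0.420439; V(3,2) = 1.938857; V(3,3) = 3.232768
Backward induction: V(k, i) = exp(-r*dt) * [p * V(k+1, i) + (1-p) * V(k+1, i+1)].
  V(2,0) = exp(-r*dt) * [p*0.000000 + (1-p)*0.420439] = 0.192442
  V(2,1) = exp(-r*dt) * [p*0.420439 + (1-p)*1.938857] = 1.111573
  V(2,2) = exp(-r*dt) * [p*1.938857 + (1-p)*3.232768] = 2.513250
  V(1,0) = exp(-r*dt) * [p*0.192442 + (1-p)*1.111573] = 0.611372
  V(1,1) = exp(-r*dt) * [p*1.111573 + (1-p)*2.513250] = 1.742910
  V(0,0) = exp(-r*dt) * [p*0.611372 + (1-p)*1.742910] = 1.123667

Answer: Price = V(0,0) = 1.1237


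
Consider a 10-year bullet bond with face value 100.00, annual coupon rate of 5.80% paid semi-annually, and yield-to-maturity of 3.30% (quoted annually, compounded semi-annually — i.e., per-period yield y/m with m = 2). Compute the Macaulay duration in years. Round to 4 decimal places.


Coupon per period c = face * coupon_rate / m = 2.900000
Periods per year m = 2; per-period yield y/m = 0.016500
Number of cashflows N = 20
Cashflows (t years, CF_t, discount factor 1/(1+y/m)^(m*t), PV):
  t = 0.5000: CF_t = 2.900000, DF = 0.983768, PV = 2.852927
  t = 1.0000: CF_t = 2.900000, DF = 0.967799, PV = 2.806618
  t = 1.5000: CF_t = 2.900000, DF = 0.952090, PV = 2.761060
  t = 2.0000: CF_t = 2.900000, DF = 0.936635, PV = 2.716242
  t = 2.5000: CF_t = 2.900000, DF = 0.921432, PV = 2.672152
  t = 3.0000: CF_t = 2.900000, DF = 0.906475, PV = 2.628777
  t = 3.5000: CF_t = 2.900000, DF = 0.891761, PV = 2.586106
  t = 4.0000: CF_t = 2.900000, DF = 0.877285, PV = 2.544128
  t = 4.5000: CF_t = 2.900000, DF = 0.863045, PV = 2.502831
  t = 5.0000: CF_t = 2.900000, DF = 0.849036, PV = 2.462205
  t = 5.5000: CF_t = 2.900000, DF = 0.835254, PV = 2.422238
  t = 6.0000: CF_t = 2.900000, DF = 0.821696, PV = 2.382920
  t = 6.5000: CF_t = 2.900000, DF = 0.808359, PV = 2.344240
  t = 7.0000: CF_t = 2.900000, DF = 0.795237, PV = 2.306188
  t = 7.5000: CF_t = 2.900000, DF = 0.782329, PV = 2.268753
  t = 8.0000: CF_t = 2.900000, DF = 0.769630, PV = 2.231926
  t = 8.5000: CF_t = 2.900000, DF = 0.757137, PV = 2.195697
  t = 9.0000: CF_t = 2.900000, DF = 0.744847, PV = 2.160056
  t = 9.5000: CF_t = 2.900000, DF = 0.732757, PV = 2.124994
  t = 10.0000: CF_t = 102.900000, DF = 0.720862, PV = 74.176735
Price P = sum_t PV_t = 121.146792
Macaulay numerator sum_t t * PV_t:
  t * PV_t at t = 0.5000: 1.426463
  t * PV_t at t = 1.0000: 2.806618
  t * PV_t at t = 1.5000: 4.141590
  t * PV_t at t = 2.0000: 5.432484
  t * PV_t at t = 2.5000: 6.680379
  t * PV_t at t = 3.0000: 7.886330
  t * PV_t at t = 3.5000: 9.051371
  t * PV_t at t = 4.0000: 10.176511
  t * PV_t at t = 4.5000: 11.262740
  t * PV_t at t = 5.0000: 12.311024
  t * PV_t at t = 5.5000: 13.322308
  t * PV_t at t = 6.0000: 14.297518
  t * PV_t at t = 6.5000: 15.237558
  t * PV_t at t = 7.0000: 16.143313
  t * PV_t at t = 7.5000: 17.015649
  t * PV_t at t = 8.0000: 17.855411
  t * PV_t at t = 8.5000: 18.663428
  t * PV_t at t = 9.0000: 19.440508
  t * PV_t at t = 9.5000: 20.187444
  t * PV_t at t = 10.0000: 741.767353
Macaulay duration D = (sum_t t * PV_t) / P = 965.106001 / 121.146792 = 7.966418

Answer: Macaulay duration = 7.9664 years


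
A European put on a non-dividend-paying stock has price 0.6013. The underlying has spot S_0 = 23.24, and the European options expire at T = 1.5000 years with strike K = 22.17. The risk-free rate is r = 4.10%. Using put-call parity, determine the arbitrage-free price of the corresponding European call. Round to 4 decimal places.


Put-call parity: C - P = S_0 * exp(-qT) - K * exp(-rT).
S_0 * exp(-qT) = 23.2400 * 1.00000000 = 23.24000000
K * exp(-rT) = 22.1700 * 0.94035295 = 20.84762481
C = P + S*exp(-qT) - K*exp(-rT)
C = 0.6013 + 23.24000000 - 20.84762481 = 2.9937

Answer: Call price = 2.9937


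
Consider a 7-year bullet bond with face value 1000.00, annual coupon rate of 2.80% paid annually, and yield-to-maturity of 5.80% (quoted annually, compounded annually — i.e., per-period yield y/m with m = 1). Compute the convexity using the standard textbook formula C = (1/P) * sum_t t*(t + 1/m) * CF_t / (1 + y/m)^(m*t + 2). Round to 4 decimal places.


Answer: Convexity = 44.2757

Derivation:
Coupon per period c = face * coupon_rate / m = 28.000000
Periods per year m = 1; per-period yield y/m = 0.058000
Number of cashflows N = 7
Cashflows (t years, CF_t, discount factor 1/(1+y/m)^(m*t), PV):
  t = 1.0000: CF_t = 28.000000, DF = 0.945180, PV = 26.465028
  t = 2.0000: CF_t = 28.000000, DF = 0.893364, PV = 25.014204
  t = 3.0000: CF_t = 28.000000, DF = 0.844390, PV = 23.642915
  t = 4.0000: CF_t = 28.000000, DF = 0.798100, PV = 22.346801
  t = 5.0000: CF_t = 28.000000, DF = 0.754348, PV = 21.121740
  t = 6.0000: CF_t = 28.000000, DF = 0.712994, PV = 19.963837
  t = 7.0000: CF_t = 1028.000000, DF = 0.673908, PV = 692.776968
Price P = sum_t PV_t = 831.331495
Convexity numerator sum_t t*(t + 1/m) * CF_t / (1+y/m)^(m*t + 2):
  t = 1.0000: term = 47.285831
  t = 2.0000: term = 134.080806
  t = 3.0000: term = 253.460880
  t = 4.0000: term = 399.276749
  t = 5.0000: term = 566.082347
  t = 6.0000: term = 749.069269
  t = 7.0000: term = 34658.529496
Convexity = (1/P) * sum = 36807.785378 / 831.331495 = 44.275702


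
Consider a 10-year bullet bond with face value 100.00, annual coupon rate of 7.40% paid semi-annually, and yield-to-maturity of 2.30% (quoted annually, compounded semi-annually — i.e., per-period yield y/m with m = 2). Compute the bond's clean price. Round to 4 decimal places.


Answer: Price = 145.3286

Derivation:
Coupon per period c = face * coupon_rate / m = 3.700000
Periods per year m = 2; per-period yield y/m = 0.011500
Number of cashflows N = 20
Cashflows (t years, CF_t, discount factor 1/(1+y/m)^(m*t), PV):
  t = 0.5000: CF_t = 3.700000, DF = 0.988631, PV = 3.657934
  t = 1.0000: CF_t = 3.700000, DF = 0.977391, PV = 3.616346
  t = 1.5000: CF_t = 3.700000, DF = 0.966279, PV = 3.575231
  t = 2.0000: CF_t = 3.700000, DF = 0.955293, PV = 3.534583
  t = 2.5000: CF_t = 3.700000, DF = 0.944432, PV = 3.494397
  t = 3.0000: CF_t = 3.700000, DF = 0.933694, PV = 3.454669
  t = 3.5000: CF_t = 3.700000, DF = 0.923079, PV = 3.415392
  t = 4.0000: CF_t = 3.700000, DF = 0.912584, PV = 3.376561
  t = 4.5000: CF_t = 3.700000, DF = 0.902209, PV = 3.338172
  t = 5.0000: CF_t = 3.700000, DF = 0.891951, PV = 3.300220
  t = 5.5000: CF_t = 3.700000, DF = 0.881810, PV = 3.262699
  t = 6.0000: CF_t = 3.700000, DF = 0.871785, PV = 3.225604
  t = 6.5000: CF_t = 3.700000, DF = 0.861873, PV = 3.188932
  t = 7.0000: CF_t = 3.700000, DF = 0.852075, PV = 3.152676
  t = 7.5000: CF_t = 3.700000, DF = 0.842387, PV = 3.116832
  t = 8.0000: CF_t = 3.700000, DF = 0.832810, PV = 3.081396
  t = 8.5000: CF_t = 3.700000, DF = 0.823341, PV = 3.046363
  t = 9.0000: CF_t = 3.700000, DF = 0.813981, PV = 3.011728
  t = 9.5000: CF_t = 3.700000, DF = 0.804726, PV = 2.977487
  t = 10.0000: CF_t = 103.700000, DF = 0.795577, PV = 82.501342
Price P = sum_t PV_t = 145.328563


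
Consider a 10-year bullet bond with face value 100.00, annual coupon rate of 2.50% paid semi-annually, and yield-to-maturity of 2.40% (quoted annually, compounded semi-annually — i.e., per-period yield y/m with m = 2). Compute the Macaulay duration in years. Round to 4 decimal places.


Coupon per period c = face * coupon_rate / m = 1.250000
Periods per year m = 2; per-period yield y/m = 0.012000
Number of cashflows N = 20
Cashflows (t years, CF_t, discount factor 1/(1+y/m)^(m*t), PV):
  t = 0.5000: CF_t = 1.250000, DF = 0.988142, PV = 1.235178
  t = 1.0000: CF_t = 1.250000, DF = 0.976425, PV = 1.220531
  t = 1.5000: CF_t = 1.250000, DF = 0.964847, PV = 1.206059
  t = 2.0000: CF_t = 1.250000, DF = 0.953406, PV = 1.191758
  t = 2.5000: CF_t = 1.250000, DF = 0.942101, PV = 1.177626
  t = 3.0000: CF_t = 1.250000, DF = 0.930930, PV = 1.163662
  t = 3.5000: CF_t = 1.250000, DF = 0.919891, PV = 1.149864
  t = 4.0000: CF_t = 1.250000, DF = 0.908983, PV = 1.136229
  t = 4.5000: CF_t = 1.250000, DF = 0.898205, PV = 1.122756
  t = 5.0000: CF_t = 1.250000, DF = 0.887554, PV = 1.109443
  t = 5.5000: CF_t = 1.250000, DF = 0.877030, PV = 1.096287
  t = 6.0000: CF_t = 1.250000, DF = 0.866630, PV = 1.083288
  t = 6.5000: CF_t = 1.250000, DF = 0.856354, PV = 1.070443
  t = 7.0000: CF_t = 1.250000, DF = 0.846200, PV = 1.057750
  t = 7.5000: CF_t = 1.250000, DF = 0.836166, PV = 1.045207
  t = 8.0000: CF_t = 1.250000, DF = 0.826251, PV = 1.032813
  t = 8.5000: CF_t = 1.250000, DF = 0.816453, PV = 1.020566
  t = 9.0000: CF_t = 1.250000, DF = 0.806772, PV = 1.008465
  t = 9.5000: CF_t = 1.250000, DF = 0.797205, PV = 0.996507
  t = 10.0000: CF_t = 101.250000, DF = 0.787752, PV = 79.759933
Price P = sum_t PV_t = 100.884365
Macaulay numerator sum_t t * PV_t:
  t * PV_t at t = 0.5000: 0.617589
  t * PV_t at t = 1.0000: 1.220531
  t * PV_t at t = 1.5000: 1.809088
  t * PV_t at t = 2.0000: 2.383515
  t * PV_t at t = 2.5000: 2.944065
  t * PV_t at t = 3.0000: 3.490987
  t * PV_t at t = 3.5000: 4.024524
  t * PV_t at t = 4.0000: 4.544916
  t * PV_t at t = 4.5000: 5.052402
  t * PV_t at t = 5.0000: 5.547214
  t * PV_t at t = 5.5000: 6.029580
  t * PV_t at t = 6.0000: 6.499727
  t * PV_t at t = 6.5000: 6.957876
  t * PV_t at t = 7.0000: 7.404247
  t * PV_t at t = 7.5000: 7.839053
  t * PV_t at t = 8.0000: 8.262506
  t * PV_t at t = 8.5000: 8.674815
  t * PV_t at t = 9.0000: 9.076184
  t * PV_t at t = 9.5000: 9.466815
  t * PV_t at t = 10.0000: 797.599332
Macaulay duration D = (sum_t t * PV_t) / P = 899.444967 / 100.884365 = 8.915603

Answer: Macaulay duration = 8.9156 years


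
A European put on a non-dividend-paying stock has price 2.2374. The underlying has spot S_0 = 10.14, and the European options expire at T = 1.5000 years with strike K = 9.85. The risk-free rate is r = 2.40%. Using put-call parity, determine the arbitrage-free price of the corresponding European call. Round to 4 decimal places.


Answer: Call price = 2.8757

Derivation:
Put-call parity: C - P = S_0 * exp(-qT) - K * exp(-rT).
S_0 * exp(-qT) = 10.1400 * 1.00000000 = 10.14000000
K * exp(-rT) = 9.8500 * 0.96464029 = 9.50170689
C = P + S*exp(-qT) - K*exp(-rT)
C = 2.2374 + 10.14000000 - 9.50170689 = 2.8757


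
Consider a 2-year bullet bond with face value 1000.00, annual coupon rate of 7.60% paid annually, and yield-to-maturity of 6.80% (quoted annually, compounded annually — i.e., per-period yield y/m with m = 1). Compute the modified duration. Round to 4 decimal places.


Answer: Modified duration = 1.8070

Derivation:
Coupon per period c = face * coupon_rate / m = 76.000000
Periods per year m = 1; per-period yield y/m = 0.068000
Number of cashflows N = 2
Cashflows (t years, CF_t, discount factor 1/(1+y/m)^(m*t), PV):
  t = 1.0000: CF_t = 76.000000, DF = 0.936330, PV = 71.161049
  t = 2.0000: CF_t = 1076.000000, DF = 0.876713, PV = 943.343293
Price P = sum_t PV_t = 1014.504341
First compute Macaulay numerator sum_t t * PV_t:
  t * PV_t at t = 1.0000: 71.161049
  t * PV_t at t = 2.0000: 1886.686586
Macaulay duration D = 1957.847634 / 1014.504341 = 1.929856
Modified duration = D / (1 + y/m) = 1.929856 / (1 + 0.068000) = 1.806982


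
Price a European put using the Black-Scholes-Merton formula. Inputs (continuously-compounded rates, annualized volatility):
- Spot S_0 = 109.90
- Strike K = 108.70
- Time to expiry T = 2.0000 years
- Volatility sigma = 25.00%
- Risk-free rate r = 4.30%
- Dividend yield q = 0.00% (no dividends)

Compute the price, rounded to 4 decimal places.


d1 = (ln(S/K) + (r - q + 0.5*sigma^2) * T) / (sigma * sqrt(T)) = 0.45107492
d2 = d1 - sigma * sqrt(T) = 0.09752153
exp(-rT) = 0.91759423; exp(-qT) = 1.00000000
P = K * exp(-rT) * N(-d2) - S_0 * exp(-qT) * N(-d1)
N(-d1) = 0.32596778; N(-d2) = 0.46115612
P = 108.7000 * 0.91759423 * 0.46115612 - 109.9000 * 1.00000000 * 0.32596778 = 10.1730

Answer: Price = 10.1730


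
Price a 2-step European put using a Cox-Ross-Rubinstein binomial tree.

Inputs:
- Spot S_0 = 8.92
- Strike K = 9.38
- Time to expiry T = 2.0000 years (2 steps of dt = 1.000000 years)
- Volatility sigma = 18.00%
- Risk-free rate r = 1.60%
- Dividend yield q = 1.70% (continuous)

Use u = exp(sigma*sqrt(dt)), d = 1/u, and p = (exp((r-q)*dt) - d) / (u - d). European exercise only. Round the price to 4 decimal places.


dt = T/N = 1.000000
u = exp(sigma*sqrt(dt)) = 1.197217; d = 1/u = 0.835270
p = (exp((r-q)*dt) - d) / (u - d) = 0.452360
Discount per step: exp(-r*dt) = 0.984127
Stock lattice S(k, i) with i counting down-moves:
  k=0: S(0,0) = 8.9200
  k=1: S(1,0) = 10.6792; S(1,1) = 7.4506
  k=2: S(2,0) = 12.7853; S(2,1) = 8.9200; S(2,2) = 6.2233
Terminal payoffs V(N, i) = max(K - S_T, 0):
  V(2,0) = 0.000000; V(2,1) = 0.460000; V(2,2) = 3.156727
Backward induction: V(k, i) = exp(-r*dt) * [p * V(k+1, i) + (1-p) * V(k+1, i+1)].
  V(1,0) = exp(-r*dt) * [p*0.000000 + (1-p)*0.460000] = 0.247916
  V(1,1) = exp(-r*dt) * [p*0.460000 + (1-p)*3.156727] = 1.906094
  V(0,0) = exp(-r*dt) * [p*0.247916 + (1-p)*1.906094] = 1.137652

Answer: Price = V(0,0) = 1.1377


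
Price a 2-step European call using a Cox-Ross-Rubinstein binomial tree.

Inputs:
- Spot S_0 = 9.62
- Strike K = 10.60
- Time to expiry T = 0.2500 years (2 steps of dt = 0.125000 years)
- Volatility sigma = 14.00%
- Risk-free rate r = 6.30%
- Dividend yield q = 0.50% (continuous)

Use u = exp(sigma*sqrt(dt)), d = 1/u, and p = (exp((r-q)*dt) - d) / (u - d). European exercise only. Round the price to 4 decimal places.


dt = T/N = 0.125000
u = exp(sigma*sqrt(dt)) = 1.050743; d = 1/u = 0.951708
p = (exp((r-q)*dt) - d) / (u - d) = 0.561100
Discount per step: exp(-r*dt) = 0.992156
Stock lattice S(k, i) with i counting down-moves:
  k=0: S(0,0) = 9.6200
  k=1: S(1,0) = 10.1081; S(1,1) = 9.1554
  k=2: S(2,0) = 10.6211; S(2,1) = 9.6200; S(2,2) = 8.7133
Terminal payoffs V(N, i) = max(S_T - K, 0):
  V(2,0) = 0.021064; V(2,1) = 0.000000; V(2,2) = 0.000000
Backward induction: V(k, i) = exp(-r*dt) * [p * V(k+1, i) + (1-p) * V(k+1, i+1)].
  V(1,0) = exp(-r*dt) * [p*0.021064 + (1-p)*0.000000] = 0.011726
  V(1,1) = exp(-r*dt) * [p*0.000000 + (1-p)*0.000000] = 0.000000
  V(0,0) = exp(-r*dt) * [p*0.011726 + (1-p)*0.000000] = 0.006528

Answer: Price = V(0,0) = 0.0065


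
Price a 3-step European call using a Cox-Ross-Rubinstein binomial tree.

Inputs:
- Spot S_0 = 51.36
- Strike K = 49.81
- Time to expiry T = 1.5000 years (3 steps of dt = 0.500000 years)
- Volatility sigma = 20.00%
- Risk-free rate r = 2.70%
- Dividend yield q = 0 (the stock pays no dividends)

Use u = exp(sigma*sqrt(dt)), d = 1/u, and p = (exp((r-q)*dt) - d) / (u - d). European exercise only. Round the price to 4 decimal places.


dt = T/N = 0.500000
u = exp(sigma*sqrt(dt)) = 1.151910; d = 1/u = 0.868123
p = (exp((r-q)*dt) - d) / (u - d) = 0.512597
Discount per step: exp(-r*dt) = 0.986591
Stock lattice S(k, i) with i counting down-moves:
  k=0: S(0,0) = 51.3600
  k=1: S(1,0) = 59.1621; S(1,1) = 44.5868
  k=2: S(2,0) = 68.1494; S(2,1) = 51.3600; S(2,2) = 38.7069
  k=3: S(3,0) = 78.5020; S(3,1) = 59.1621; S(3,2) = 44.5868; S(3,3) = 33.6023
Terminal payoffs V(N, i) = max(S_T - K, 0):
  V(3,0) = 28.691971; V(3,1) = 9.352093; V(3,2) = 0.000000; V(3,3) = 0.000000
Backward induction: V(k, i) = exp(-r*dt) * [p * V(k+1, i) + (1-p) * V(k+1, i+1)].
  V(2,0) = exp(-r*dt) * [p*28.691971 + (1-p)*9.352093] = 19.007318
  V(2,1) = exp(-r*dt) * [p*9.352093 + (1-p)*0.000000] = 4.729573
  V(2,2) = exp(-r*dt) * [p*0.000000 + (1-p)*0.000000] = 0.000000
  V(1,0) = exp(-r*dt) * [p*19.007318 + (1-p)*4.729573] = 11.886743
  V(1,1) = exp(-r*dt) * [p*4.729573 + (1-p)*0.000000] = 2.391856
  V(0,0) = exp(-r*dt) * [p*11.886743 + (1-p)*2.391856] = 7.161570

Answer: Price = V(0,0) = 7.1616


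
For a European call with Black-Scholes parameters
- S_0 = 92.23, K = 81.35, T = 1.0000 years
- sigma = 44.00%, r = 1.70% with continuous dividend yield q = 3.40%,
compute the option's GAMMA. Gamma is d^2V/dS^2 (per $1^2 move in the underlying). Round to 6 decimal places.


Answer: Gamma = 0.008522

Derivation:
d1 = 0.4666468718; d2 = 0.0266468718
phi(d1) = 0.3577867342; exp(-qT) = 0.9665715046; exp(-rT) = 0.9831436846
Gamma = exp(-qT) * phi(d1) / (S * sigma * sqrt(T)) = 0.9665715046 * 0.3577867342 / (92.2300 * 0.4400 * 1.0000000000) = 0.008522


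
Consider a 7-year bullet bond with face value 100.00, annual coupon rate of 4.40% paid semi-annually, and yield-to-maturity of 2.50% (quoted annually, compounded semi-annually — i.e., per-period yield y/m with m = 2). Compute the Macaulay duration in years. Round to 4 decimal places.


Coupon per period c = face * coupon_rate / m = 2.200000
Periods per year m = 2; per-period yield y/m = 0.012500
Number of cashflows N = 14
Cashflows (t years, CF_t, discount factor 1/(1+y/m)^(m*t), PV):
  t = 0.5000: CF_t = 2.200000, DF = 0.987654, PV = 2.172840
  t = 1.0000: CF_t = 2.200000, DF = 0.975461, PV = 2.146014
  t = 1.5000: CF_t = 2.200000, DF = 0.963418, PV = 2.119520
  t = 2.0000: CF_t = 2.200000, DF = 0.951524, PV = 2.093353
  t = 2.5000: CF_t = 2.200000, DF = 0.939777, PV = 2.067510
  t = 3.0000: CF_t = 2.200000, DF = 0.928175, PV = 2.041985
  t = 3.5000: CF_t = 2.200000, DF = 0.916716, PV = 2.016775
  t = 4.0000: CF_t = 2.200000, DF = 0.905398, PV = 1.991877
  t = 4.5000: CF_t = 2.200000, DF = 0.894221, PV = 1.967286
  t = 5.0000: CF_t = 2.200000, DF = 0.883181, PV = 1.942998
  t = 5.5000: CF_t = 2.200000, DF = 0.872277, PV = 1.919010
  t = 6.0000: CF_t = 2.200000, DF = 0.861509, PV = 1.895319
  t = 6.5000: CF_t = 2.200000, DF = 0.850873, PV = 1.871920
  t = 7.0000: CF_t = 102.200000, DF = 0.840368, PV = 85.885619
Price P = sum_t PV_t = 112.132025
Macaulay numerator sum_t t * PV_t:
  t * PV_t at t = 0.5000: 1.086420
  t * PV_t at t = 1.0000: 2.146014
  t * PV_t at t = 1.5000: 3.179280
  t * PV_t at t = 2.0000: 4.186707
  t * PV_t at t = 2.5000: 5.168774
  t * PV_t at t = 3.0000: 6.125954
  t * PV_t at t = 3.5000: 7.058713
  t * PV_t at t = 4.0000: 7.967506
  t * PV_t at t = 4.5000: 8.852785
  t * PV_t at t = 5.0000: 9.714990
  t * PV_t at t = 5.5000: 10.554557
  t * PV_t at t = 6.0000: 11.371914
  t * PV_t at t = 6.5000: 12.167479
  t * PV_t at t = 7.0000: 601.199332
Macaulay duration D = (sum_t t * PV_t) / P = 690.780426 / 112.132025 = 6.160420

Answer: Macaulay duration = 6.1604 years


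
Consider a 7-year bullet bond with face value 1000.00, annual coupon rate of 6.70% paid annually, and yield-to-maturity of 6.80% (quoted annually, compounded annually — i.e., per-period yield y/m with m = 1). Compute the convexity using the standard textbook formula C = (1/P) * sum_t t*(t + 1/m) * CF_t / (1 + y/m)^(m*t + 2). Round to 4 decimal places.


Answer: Convexity = 38.0910

Derivation:
Coupon per period c = face * coupon_rate / m = 67.000000
Periods per year m = 1; per-period yield y/m = 0.068000
Number of cashflows N = 7
Cashflows (t years, CF_t, discount factor 1/(1+y/m)^(m*t), PV):
  t = 1.0000: CF_t = 67.000000, DF = 0.936330, PV = 62.734082
  t = 2.0000: CF_t = 67.000000, DF = 0.876713, PV = 58.739778
  t = 3.0000: CF_t = 67.000000, DF = 0.820892, PV = 54.999792
  t = 4.0000: CF_t = 67.000000, DF = 0.768626, PV = 51.497932
  t = 5.0000: CF_t = 67.000000, DF = 0.719687, PV = 48.219038
  t = 6.0000: CF_t = 67.000000, DF = 0.673864, PV = 45.148912
  t = 7.0000: CF_t = 1067.000000, DF = 0.630959, PV = 673.233395
Price P = sum_t PV_t = 994.572928
Convexity numerator sum_t t*(t + 1/m) * CF_t / (1+y/m)^(m*t + 2):
  t = 1.0000: term = 109.999583
  t = 2.0000: term = 308.987594
  t = 3.0000: term = 578.628453
  t = 4.0000: term = 902.978235
  t = 5.0000: term = 1268.227858
  t = 6.0000: term = 1662.470974
  t = 7.0000: term = 33053.021963
Convexity = (1/P) * sum = 37884.314659 / 994.572928 = 38.091037


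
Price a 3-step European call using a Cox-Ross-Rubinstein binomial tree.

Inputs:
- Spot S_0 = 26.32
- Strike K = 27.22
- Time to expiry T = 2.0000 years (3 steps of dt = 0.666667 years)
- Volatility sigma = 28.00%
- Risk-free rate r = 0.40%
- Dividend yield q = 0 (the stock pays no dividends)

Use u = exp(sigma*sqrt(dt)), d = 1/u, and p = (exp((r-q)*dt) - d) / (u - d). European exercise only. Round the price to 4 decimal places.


Answer: Price = V(0,0) = 4.1834

Derivation:
dt = T/N = 0.666667
u = exp(sigma*sqrt(dt)) = 1.256863; d = 1/u = 0.795632
p = (exp((r-q)*dt) - d) / (u - d) = 0.448882
Discount per step: exp(-r*dt) = 0.997337
Stock lattice S(k, i) with i counting down-moves:
  k=0: S(0,0) = 26.3200
  k=1: S(1,0) = 33.0806; S(1,1) = 20.9410
  k=2: S(2,0) = 41.5778; S(2,1) = 26.3200; S(2,2) = 16.6613
  k=3: S(3,0) = 52.2576; S(3,1) = 33.0806; S(3,2) = 20.9410; S(3,3) = 13.2563
Terminal payoffs V(N, i) = max(S_T - K, 0):
  V(3,0) = 25.037647; V(3,1) = 5.860638; V(3,2) = 0.000000; V(3,3) = 0.000000
Backward induction: V(k, i) = exp(-r*dt) * [p * V(k+1, i) + (1-p) * V(k+1, i+1)].
  V(2,0) = exp(-r*dt) * [p*25.037647 + (1-p)*5.860638] = 14.430324
  V(2,1) = exp(-r*dt) * [p*5.860638 + (1-p)*0.000000] = 2.623730
  V(2,2) = exp(-r*dt) * [p*0.000000 + (1-p)*0.000000] = 0.000000
  V(1,0) = exp(-r*dt) * [p*14.430324 + (1-p)*2.623730] = 7.902399
  V(1,1) = exp(-r*dt) * [p*2.623730 + (1-p)*0.000000] = 1.174609
  V(0,0) = exp(-r*dt) * [p*7.902399 + (1-p)*1.174609] = 4.183424


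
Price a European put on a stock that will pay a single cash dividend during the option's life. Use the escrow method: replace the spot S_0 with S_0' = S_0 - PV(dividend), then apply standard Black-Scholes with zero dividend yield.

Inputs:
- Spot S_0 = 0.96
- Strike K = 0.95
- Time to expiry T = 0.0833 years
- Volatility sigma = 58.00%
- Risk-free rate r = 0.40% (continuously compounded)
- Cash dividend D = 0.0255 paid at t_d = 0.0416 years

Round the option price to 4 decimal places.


Answer: Price = 0.0707

Derivation:
PV(D) = D * exp(-r * t_d) = 0.0255 * 0.99983361 = 0.02549576
S_0' = S_0 - PV(D) = 0.9600 - 0.02549576 = 0.93450424
d1 = (ln(S_0'/K) + (r + sigma^2/2)*T) / (sigma*sqrt(T)) = -0.01255425
d2 = d1 - sigma*sqrt(T) = -0.17995234
exp(-rT) = 0.99966686
N(-d1) = 0.50500829; N(-d2) = 0.57140501
P = K * exp(-rT) * N(-d2) - S_0' * N(-d1) = 0.9500 * 0.99966686 * 0.57140501 - 0.93450424 * 0.50500829 = 0.0707


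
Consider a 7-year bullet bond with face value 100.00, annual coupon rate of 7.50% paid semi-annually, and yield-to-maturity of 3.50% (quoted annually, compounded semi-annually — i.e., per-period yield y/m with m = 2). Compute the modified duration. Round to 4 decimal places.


Answer: Modified duration = 5.6442

Derivation:
Coupon per period c = face * coupon_rate / m = 3.750000
Periods per year m = 2; per-period yield y/m = 0.017500
Number of cashflows N = 14
Cashflows (t years, CF_t, discount factor 1/(1+y/m)^(m*t), PV):
  t = 0.5000: CF_t = 3.750000, DF = 0.982801, PV = 3.685504
  t = 1.0000: CF_t = 3.750000, DF = 0.965898, PV = 3.622117
  t = 1.5000: CF_t = 3.750000, DF = 0.949285, PV = 3.559820
  t = 2.0000: CF_t = 3.750000, DF = 0.932959, PV = 3.498594
  t = 2.5000: CF_t = 3.750000, DF = 0.916913, PV = 3.438422
  t = 3.0000: CF_t = 3.750000, DF = 0.901143, PV = 3.379285
  t = 3.5000: CF_t = 3.750000, DF = 0.885644, PV = 3.321164
  t = 4.0000: CF_t = 3.750000, DF = 0.870412, PV = 3.264043
  t = 4.5000: CF_t = 3.750000, DF = 0.855441, PV = 3.207905
  t = 5.0000: CF_t = 3.750000, DF = 0.840729, PV = 3.152732
  t = 5.5000: CF_t = 3.750000, DF = 0.826269, PV = 3.098508
  t = 6.0000: CF_t = 3.750000, DF = 0.812058, PV = 3.045217
  t = 6.5000: CF_t = 3.750000, DF = 0.798091, PV = 2.992842
  t = 7.0000: CF_t = 103.750000, DF = 0.784365, PV = 81.377858
Price P = sum_t PV_t = 124.644012
First compute Macaulay numerator sum_t t * PV_t:
  t * PV_t at t = 0.5000: 1.842752
  t * PV_t at t = 1.0000: 3.622117
  t * PV_t at t = 1.5000: 5.339730
  t * PV_t at t = 2.0000: 6.997189
  t * PV_t at t = 2.5000: 8.596055
  t * PV_t at t = 3.0000: 10.137854
  t * PV_t at t = 3.5000: 11.624075
  t * PV_t at t = 4.0000: 13.056174
  t * PV_t at t = 4.5000: 14.435573
  t * PV_t at t = 5.0000: 15.763661
  t * PV_t at t = 5.5000: 17.041796
  t * PV_t at t = 6.0000: 18.271302
  t * PV_t at t = 6.5000: 19.453475
  t * PV_t at t = 7.0000: 569.645007
Macaulay duration D = 715.826758 / 124.644012 = 5.742969
Modified duration = D / (1 + y/m) = 5.742969 / (1 + 0.017500) = 5.644196


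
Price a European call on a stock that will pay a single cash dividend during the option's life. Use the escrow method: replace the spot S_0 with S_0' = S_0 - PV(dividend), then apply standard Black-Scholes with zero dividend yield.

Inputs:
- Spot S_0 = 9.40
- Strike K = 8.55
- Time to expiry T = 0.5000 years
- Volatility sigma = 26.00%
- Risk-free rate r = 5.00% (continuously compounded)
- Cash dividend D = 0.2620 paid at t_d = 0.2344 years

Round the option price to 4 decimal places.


PV(D) = D * exp(-r * t_d) = 0.2620 * 0.98834841 = 0.25894728
S_0' = S_0 - PV(D) = 9.4000 - 0.25894728 = 9.14105272
d1 = (ln(S_0'/K) + (r + sigma^2/2)*T) / (sigma*sqrt(T)) = 0.59149087
d2 = d1 - sigma*sqrt(T) = 0.40764310
exp(-rT) = 0.97530991
N(d1) = 0.72290421; N(d2) = 0.65823214
C = S_0' * N(d1) - K * exp(-rT) * N(d2) = 9.14105272 * 0.72290421 - 8.5500 * 0.97530991 * 0.65823214 = 1.1192

Answer: Price = 1.1192


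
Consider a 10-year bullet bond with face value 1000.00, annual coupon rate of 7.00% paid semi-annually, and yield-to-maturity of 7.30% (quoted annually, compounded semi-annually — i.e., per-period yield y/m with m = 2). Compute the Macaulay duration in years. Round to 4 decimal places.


Coupon per period c = face * coupon_rate / m = 35.000000
Periods per year m = 2; per-period yield y/m = 0.036500
Number of cashflows N = 20
Cashflows (t years, CF_t, discount factor 1/(1+y/m)^(m*t), PV):
  t = 0.5000: CF_t = 35.000000, DF = 0.964785, PV = 33.767487
  t = 1.0000: CF_t = 35.000000, DF = 0.930811, PV = 32.578376
  t = 1.5000: CF_t = 35.000000, DF = 0.898033, PV = 31.431139
  t = 2.0000: CF_t = 35.000000, DF = 0.866409, PV = 30.324302
  t = 2.5000: CF_t = 35.000000, DF = 0.835898, PV = 29.256442
  t = 3.0000: CF_t = 35.000000, DF = 0.806462, PV = 28.226186
  t = 3.5000: CF_t = 35.000000, DF = 0.778063, PV = 27.232211
  t = 4.0000: CF_t = 35.000000, DF = 0.750664, PV = 26.273238
  t = 4.5000: CF_t = 35.000000, DF = 0.724230, PV = 25.348034
  t = 5.0000: CF_t = 35.000000, DF = 0.698726, PV = 24.455412
  t = 5.5000: CF_t = 35.000000, DF = 0.674121, PV = 23.594223
  t = 6.0000: CF_t = 35.000000, DF = 0.650382, PV = 22.763360
  t = 6.5000: CF_t = 35.000000, DF = 0.627479, PV = 21.961756
  t = 7.0000: CF_t = 35.000000, DF = 0.605382, PV = 21.188380
  t = 7.5000: CF_t = 35.000000, DF = 0.584064, PV = 20.442238
  t = 8.0000: CF_t = 35.000000, DF = 0.563496, PV = 19.722372
  t = 8.5000: CF_t = 35.000000, DF = 0.543653, PV = 19.027855
  t = 9.0000: CF_t = 35.000000, DF = 0.524508, PV = 18.357796
  t = 9.5000: CF_t = 35.000000, DF = 0.506038, PV = 17.711332
  t = 10.0000: CF_t = 1035.000000, DF = 0.488218, PV = 505.305728
Price P = sum_t PV_t = 978.967867
Macaulay numerator sum_t t * PV_t:
  t * PV_t at t = 0.5000: 16.883743
  t * PV_t at t = 1.0000: 32.578376
  t * PV_t at t = 1.5000: 47.146709
  t * PV_t at t = 2.0000: 60.648605
  t * PV_t at t = 2.5000: 73.141106
  t * PV_t at t = 3.0000: 84.678559
  t * PV_t at t = 3.5000: 95.312738
  t * PV_t at t = 4.0000: 105.092950
  t * PV_t at t = 4.5000: 114.066154
  t * PV_t at t = 5.0000: 122.277059
  t * PV_t at t = 5.5000: 129.768225
  t * PV_t at t = 6.0000: 136.580160
  t * PV_t at t = 6.5000: 142.751414
  t * PV_t at t = 7.0000: 148.318660
  t * PV_t at t = 7.5000: 153.316788
  t * PV_t at t = 8.0000: 157.778974
  t * PV_t at t = 8.5000: 161.736768
  t * PV_t at t = 9.0000: 165.220160
  t * PV_t at t = 9.5000: 168.257653
  t * PV_t at t = 10.0000: 5053.057279
Macaulay duration D = (sum_t t * PV_t) / P = 7168.612080 / 978.967867 = 7.322622

Answer: Macaulay duration = 7.3226 years


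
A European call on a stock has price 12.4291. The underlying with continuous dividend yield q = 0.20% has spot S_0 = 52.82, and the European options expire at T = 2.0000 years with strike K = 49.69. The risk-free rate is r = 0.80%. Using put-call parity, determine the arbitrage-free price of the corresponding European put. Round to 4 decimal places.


Answer: Put price = 8.7212

Derivation:
Put-call parity: C - P = S_0 * exp(-qT) - K * exp(-rT).
S_0 * exp(-qT) = 52.8200 * 0.99600799 = 52.60914200
K * exp(-rT) = 49.6900 * 0.98412732 = 48.90128653
P = C - S*exp(-qT) + K*exp(-rT)
P = 12.4291 - 52.60914200 + 48.90128653 = 8.7212


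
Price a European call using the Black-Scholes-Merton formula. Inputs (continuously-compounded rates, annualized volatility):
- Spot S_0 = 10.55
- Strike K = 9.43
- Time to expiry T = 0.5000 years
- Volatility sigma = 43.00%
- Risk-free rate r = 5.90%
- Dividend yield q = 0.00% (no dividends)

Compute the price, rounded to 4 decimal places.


d1 = (ln(S/K) + (r - q + 0.5*sigma^2) * T) / (sigma * sqrt(T)) = 0.61815855
d2 = d1 - sigma * sqrt(T) = 0.31410263
exp(-rT) = 0.97093088; exp(-qT) = 1.00000000
C = S_0 * exp(-qT) * N(d1) - K * exp(-rT) * N(d2)
N(d1) = 0.73176458; N(d2) = 0.62327845
C = 10.5500 * 1.00000000 * 0.73176458 - 9.4300 * 0.97093088 * 0.62327845 = 2.0135

Answer: Price = 2.0135


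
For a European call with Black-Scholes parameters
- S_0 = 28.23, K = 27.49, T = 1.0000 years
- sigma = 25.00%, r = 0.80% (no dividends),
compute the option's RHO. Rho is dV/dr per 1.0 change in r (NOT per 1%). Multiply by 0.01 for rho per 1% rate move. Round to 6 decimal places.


Answer: Rho = 13.779647

Derivation:
d1 = 0.2632517604; d2 = 0.0132517604
phi(d1) = 0.3853553907; exp(-qT) = 1.0000000000; exp(-rT) = 0.9920319148
N(d2) = 0.5052865328
Rho = K*T*exp(-rT)*N(d2) = 27.4900 * 1.0000 * 0.9920319148 * 0.5052865328 = 13.779647


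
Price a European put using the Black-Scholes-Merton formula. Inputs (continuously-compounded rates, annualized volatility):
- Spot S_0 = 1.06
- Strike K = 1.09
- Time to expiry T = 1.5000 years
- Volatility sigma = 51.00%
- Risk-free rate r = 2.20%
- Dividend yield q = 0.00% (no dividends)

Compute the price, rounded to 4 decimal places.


Answer: Price = 0.2566

Derivation:
d1 = (ln(S/K) + (r - q + 0.5*sigma^2) * T) / (sigma * sqrt(T)) = 0.32046084
d2 = d1 - sigma * sqrt(T) = -0.30415905
exp(-rT) = 0.96753856; exp(-qT) = 1.00000000
P = K * exp(-rT) * N(-d2) - S_0 * exp(-qT) * N(-d1)
N(-d1) = 0.37430951; N(-d2) = 0.61949664
P = 1.0900 * 0.96753856 * 0.61949664 - 1.0600 * 1.00000000 * 0.37430951 = 0.2566


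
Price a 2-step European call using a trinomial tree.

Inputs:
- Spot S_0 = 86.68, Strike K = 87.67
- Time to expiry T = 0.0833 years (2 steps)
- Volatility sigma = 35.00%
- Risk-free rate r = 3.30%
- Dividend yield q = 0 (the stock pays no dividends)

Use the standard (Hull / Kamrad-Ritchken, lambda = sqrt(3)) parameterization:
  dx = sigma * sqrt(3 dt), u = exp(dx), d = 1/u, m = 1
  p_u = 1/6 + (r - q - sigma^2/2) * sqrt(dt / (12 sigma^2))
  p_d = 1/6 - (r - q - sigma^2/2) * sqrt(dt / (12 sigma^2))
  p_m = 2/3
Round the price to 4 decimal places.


Answer: Price = V(0,0) = 2.8548

Derivation:
dt = T/N = 0.041650; dx = sigma*sqrt(3*dt) = 0.123719
u = exp(dx) = 1.131698; d = 1/u = 0.883628
p_u = 0.161911, p_m = 0.666667, p_d = 0.171422
Discount per step: exp(-r*dt) = 0.998626
Stock lattice S(k, j) with j the centered position index:
  k=0: S(0,+0) = 86.6800
  k=1: S(1,-1) = 76.5929; S(1,+0) = 86.6800; S(1,+1) = 98.0956
  k=2: S(2,-2) = 67.6796; S(2,-1) = 76.5929; S(2,+0) = 86.6800; S(2,+1) = 98.0956; S(2,+2) = 111.0145
Terminal payoffs V(N, j) = max(S_T - K, 0):
  V(2,-2) = 0.000000; V(2,-1) = 0.000000; V(2,+0) = 0.000000; V(2,+1) = 10.425561; V(2,+2) = 23.344525
Backward induction: V(k, j) = exp(-r*dt) * [p_u * V(k+1, j+1) + p_m * V(k+1, j) + p_d * V(k+1, j-1)]
  V(1,-1) = exp(-r*dt) * [p_u*0.000000 + p_m*0.000000 + p_d*0.000000] = 0.000000
  V(1,+0) = exp(-r*dt) * [p_u*10.425561 + p_m*0.000000 + p_d*0.000000] = 1.685699
  V(1,+1) = exp(-r*dt) * [p_u*23.344525 + p_m*10.425561 + p_d*0.000000] = 10.715383
  V(0,+0) = exp(-r*dt) * [p_u*10.715383 + p_m*1.685699 + p_d*0.000000] = 2.854817


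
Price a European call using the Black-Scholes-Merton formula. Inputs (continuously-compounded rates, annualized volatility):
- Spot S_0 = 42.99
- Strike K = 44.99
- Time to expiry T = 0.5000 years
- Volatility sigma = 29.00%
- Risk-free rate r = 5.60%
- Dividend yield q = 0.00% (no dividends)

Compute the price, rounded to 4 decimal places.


d1 = (ln(S/K) + (r - q + 0.5*sigma^2) * T) / (sigma * sqrt(T)) = 0.01732308
d2 = d1 - sigma * sqrt(T) = -0.18773789
exp(-rT) = 0.97238837; exp(-qT) = 1.00000000
C = S_0 * exp(-qT) * N(d1) - K * exp(-rT) * N(d2)
N(d1) = 0.50691056; N(d2) = 0.42554106
C = 42.9900 * 1.00000000 * 0.50691056 - 44.9900 * 0.97238837 * 0.42554106 = 3.1756

Answer: Price = 3.1756


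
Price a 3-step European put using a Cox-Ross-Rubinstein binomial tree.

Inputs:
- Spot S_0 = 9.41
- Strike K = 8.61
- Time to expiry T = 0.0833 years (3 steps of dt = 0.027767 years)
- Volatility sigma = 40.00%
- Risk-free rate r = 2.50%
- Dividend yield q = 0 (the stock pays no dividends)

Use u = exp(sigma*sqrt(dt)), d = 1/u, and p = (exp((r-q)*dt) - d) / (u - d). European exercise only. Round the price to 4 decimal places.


dt = T/N = 0.027767
u = exp(sigma*sqrt(dt)) = 1.068925; d = 1/u = 0.935519
p = (exp((r-q)*dt) - d) / (u - d) = 0.488548
Discount per step: exp(-r*dt) = 0.999306
Stock lattice S(k, i) with i counting down-moves:
  k=0: S(0,0) = 9.4100
  k=1: S(1,0) = 10.0586; S(1,1) = 8.8032
  k=2: S(2,0) = 10.7519; S(2,1) = 9.4100; S(2,2) = 8.2356
  k=3: S(3,0) = 11.4929; S(3,1) = 10.0586; S(3,2) = 8.8032; S(3,3) = 7.7046
Terminal payoffs V(N, i) = max(K - S_T, 0):
  V(3,0) = 0.000000; V(3,1) = 0.000000; V(3,2) = 0.000000; V(3,3) = 0.905435
Backward induction: V(k, i) = exp(-r*dt) * [p * V(k+1, i) + (1-p) * V(k+1, i+1)].
  V(2,0) = exp(-r*dt) * [p*0.000000 + (1-p)*0.000000] = 0.000000
  V(2,1) = exp(-r*dt) * [p*0.000000 + (1-p)*0.000000] = 0.000000
  V(2,2) = exp(-r*dt) * [p*0.000000 + (1-p)*0.905435] = 0.462765
  V(1,0) = exp(-r*dt) * [p*0.000000 + (1-p)*0.000000] = 0.000000
  V(1,1) = exp(-r*dt) * [p*0.000000 + (1-p)*0.462765] = 0.236518
  V(0,0) = exp(-r*dt) * [p*0.000000 + (1-p)*0.236518] = 0.120884

Answer: Price = V(0,0) = 0.1209


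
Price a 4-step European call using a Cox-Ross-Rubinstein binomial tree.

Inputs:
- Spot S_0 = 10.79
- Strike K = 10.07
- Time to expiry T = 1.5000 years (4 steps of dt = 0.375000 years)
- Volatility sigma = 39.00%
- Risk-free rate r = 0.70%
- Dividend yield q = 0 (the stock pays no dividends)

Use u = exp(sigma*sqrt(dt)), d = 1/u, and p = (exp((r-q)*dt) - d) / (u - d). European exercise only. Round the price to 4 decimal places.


dt = T/N = 0.375000
u = exp(sigma*sqrt(dt)) = 1.269757; d = 1/u = 0.787552
p = (exp((r-q)*dt) - d) / (u - d) = 0.446027
Discount per step: exp(-r*dt) = 0.997378
Stock lattice S(k, i) with i counting down-moves:
  k=0: S(0,0) = 10.7900
  k=1: S(1,0) = 13.7007; S(1,1) = 8.4977
  k=2: S(2,0) = 17.3965; S(2,1) = 10.7900; S(2,2) = 6.6924
  k=3: S(3,0) = 22.0893; S(3,1) = 13.7007; S(3,2) = 8.4977; S(3,3) = 5.2706
  k=4: S(4,0) = 28.0481; S(4,1) = 17.3965; S(4,2) = 10.7900; S(4,3) = 6.6924; S(4,4) = 4.1509
Terminal payoffs V(N, i) = max(S_T - K, 0):
  V(4,0) = 17.978097; V(4,1) = 7.326522; V(4,2) = 0.720000; V(4,3) = 0.000000; V(4,4) = 0.000000
Backward induction: V(k, i) = exp(-r*dt) * [p * V(k+1, i) + (1-p) * V(k+1, i+1)].
  V(3,0) = exp(-r*dt) * [p*17.978097 + (1-p)*7.326522] = 12.045748
  V(3,1) = exp(-r*dt) * [p*7.326522 + (1-p)*0.720000] = 3.657073
  V(3,2) = exp(-r*dt) * [p*0.720000 + (1-p)*0.000000] = 0.320297
  V(3,3) = exp(-r*dt) * [p*0.000000 + (1-p)*0.000000] = 0.000000
  V(2,0) = exp(-r*dt) * [p*12.045748 + (1-p)*3.657073] = 7.379251
  V(2,1) = exp(-r*dt) * [p*3.657073 + (1-p)*0.320297] = 1.803847
  V(2,2) = exp(-r*dt) * [p*0.320297 + (1-p)*0.000000] = 0.142487
  V(1,0) = exp(-r*dt) * [p*7.379251 + (1-p)*1.803847] = 4.279378
  V(1,1) = exp(-r*dt) * [p*1.803847 + (1-p)*0.142487] = 0.881182
  V(0,0) = exp(-r*dt) * [p*4.279378 + (1-p)*0.881182] = 2.390585

Answer: Price = V(0,0) = 2.3906


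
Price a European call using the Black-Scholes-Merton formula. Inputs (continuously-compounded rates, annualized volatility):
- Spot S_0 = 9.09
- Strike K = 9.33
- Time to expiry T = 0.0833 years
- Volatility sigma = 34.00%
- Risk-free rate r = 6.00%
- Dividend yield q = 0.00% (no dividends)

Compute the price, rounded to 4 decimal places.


d1 = (ln(S/K) + (r - q + 0.5*sigma^2) * T) / (sigma * sqrt(T)) = -0.16556997
d2 = d1 - sigma * sqrt(T) = -0.26369988
exp(-rT) = 0.99501447; exp(-qT) = 1.00000000
C = S_0 * exp(-qT) * N(d1) - K * exp(-rT) * N(d2)
N(d1) = 0.43424769; N(d2) = 0.39600559
C = 9.0900 * 1.00000000 * 0.43424769 - 9.3300 * 0.99501447 * 0.39600559 = 0.2710

Answer: Price = 0.2710


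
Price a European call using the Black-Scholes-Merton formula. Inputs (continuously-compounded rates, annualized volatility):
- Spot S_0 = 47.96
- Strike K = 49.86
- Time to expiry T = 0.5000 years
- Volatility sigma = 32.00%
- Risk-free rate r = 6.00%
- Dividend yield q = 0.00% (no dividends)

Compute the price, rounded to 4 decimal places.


d1 = (ln(S/K) + (r - q + 0.5*sigma^2) * T) / (sigma * sqrt(T)) = 0.07401752
d2 = d1 - sigma * sqrt(T) = -0.15225665
exp(-rT) = 0.97044553; exp(-qT) = 1.00000000
C = S_0 * exp(-qT) * N(d1) - K * exp(-rT) * N(d2)
N(d1) = 0.52950178; N(d2) = 0.43949226
C = 47.9600 * 1.00000000 * 0.52950178 - 49.8600 * 0.97044553 * 0.43949226 = 4.1295

Answer: Price = 4.1295
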